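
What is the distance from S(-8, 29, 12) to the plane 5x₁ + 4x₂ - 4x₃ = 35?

d = |5·(-8) + 4·29 + (-4)·12 − 35| / √(25 + 16 + 16) = |-7| / √57 = 7√57/57.

7√57/57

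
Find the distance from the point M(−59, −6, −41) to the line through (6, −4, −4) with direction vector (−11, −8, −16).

Direction vector d = (−11, −8, −16).
AP = (−65, −2, −37); AP·d = 1323, |AP|² = 5598, |d|² = 441.
distance² = |AP|² − (AP·d)²/|d|² = 5598 − 1750329/441 = 1629, so the distance is 3√181.

3√181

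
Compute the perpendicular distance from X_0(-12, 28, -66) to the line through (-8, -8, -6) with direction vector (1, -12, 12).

12√2

Direction vector d = (1, -12, 12).
AP = (-4, 36, -60); AP·d = -1156, |AP|² = 4912, |d|² = 289.
distance² = |AP|² − (AP·d)²/|d|² = 4912 − 1336336/289 = 288, so the distance is 12√2.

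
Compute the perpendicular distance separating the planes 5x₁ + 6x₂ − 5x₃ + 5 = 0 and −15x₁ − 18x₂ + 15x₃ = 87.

Divide the second equation by -3 to match normals: 5x₁ + 6x₂ − 5x₃ = -29.
With common normal n = (5, 6, −5) (|n| = √86), the distance is |(-5) − (-29)|/|n| = 24/√86 = 12√86/43.

12√86/43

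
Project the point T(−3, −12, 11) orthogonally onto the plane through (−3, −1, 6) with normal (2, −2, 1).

(-9, -6, 8)

The perpendicular from T has direction n = (2, −2, 1): r = (−3, −12, 11) + μ(2, −2, 1).
Substitute into the plane: n·(T + μn) = 2 gives 29 + 9μ = 2, so μ = -3.
Foot = (−3, −12, 11) + (-3)·(2, −2, 1) = (−9, −6, 8).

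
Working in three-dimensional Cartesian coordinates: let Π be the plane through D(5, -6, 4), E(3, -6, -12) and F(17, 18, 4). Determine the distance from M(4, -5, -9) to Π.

1/9

DE = (-2, 0, -16) and DF = (12, 24, 0), so a normal is n = DE × DF = (384, -192, -48).
n = (384, -192, -48); n·P − 2880 = 48; |n| = 432; distance = 48/432 = 1/9.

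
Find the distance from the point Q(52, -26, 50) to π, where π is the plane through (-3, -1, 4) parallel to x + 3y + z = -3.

26√11/11

Parallel planes share the normal n = (1, 3, 1); since (-3, -1, 4) lies on the plane, its equation is x + 3y + z = -2.
Then n·(52, -26, 50) - (-2) = 26.
|n| = √(1 + 9 + 1) = √11, so the distance is |26|/√11 = 26√11/11.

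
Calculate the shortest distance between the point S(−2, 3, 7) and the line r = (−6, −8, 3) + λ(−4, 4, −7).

3√17

Direction vector d = (−4, 4, −7).
AP = (4, 11, 4), and AP × d = (−93, 12, 60).
|AP × d|² = 12393 and |d|² = 81, so the distance is √(12393/81) = √153 = 3√17.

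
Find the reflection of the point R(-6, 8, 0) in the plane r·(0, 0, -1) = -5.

(-6, 8, 10)

n = (0, 0, -1), |n|² = 1, n·R − (-5) = 5, so t = 5/1 = 5.
Foot F = R − 5·n = (-6, 8, 5); the reflection is 2F − R = (-6, 8, 10).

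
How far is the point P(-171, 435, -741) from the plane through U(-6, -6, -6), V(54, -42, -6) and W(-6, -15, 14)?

9

UV = (60, -36, 0) and UW = (0, -9, 20), so a normal is n = UV × UW = (-720, -1200, -540).
n = (-720, -1200, -540); n·P − 14760 = -13500; |n| = 1500; distance = 13500/1500 = 9.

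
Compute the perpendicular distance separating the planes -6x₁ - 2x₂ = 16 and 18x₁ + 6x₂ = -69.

7√10/20

Divide the second equation by -3 to match normals: -6x₁ - 2x₂ = 23.
With common normal n = (-6, -2, 0) (|n| = 2√10), the distance is |16 − 23|/|n| = 7/(2√10) = 7√10/20.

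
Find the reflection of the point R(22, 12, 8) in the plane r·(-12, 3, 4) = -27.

(-2, 18, 16)

n = (-12, 3, 4), |n|² = 169, n·R − (-27) = -169, so t = -169/169 = -1.
Foot F = R − (-1)·n = (10, 15, 12); the reflection is 2F − R = (-2, 18, 16).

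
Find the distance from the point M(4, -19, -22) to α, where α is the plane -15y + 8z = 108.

d = |(-15)·(-19) + 8·(-22) − 108| / √(0 + 225 + 64) = |1| / 17 = 1/17.

1/17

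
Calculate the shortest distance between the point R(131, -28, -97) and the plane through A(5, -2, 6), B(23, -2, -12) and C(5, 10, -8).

AB = (18, 0, -18) and AC = (0, 12, -14), so a normal is n = AB × AC = (216, 252, 216).
Then n·(131, -28, -97) - 1872 = -1584.
|n| = √(46656 + 63504 + 46656) = 396, so the distance is |-1584|/396 = 4.

4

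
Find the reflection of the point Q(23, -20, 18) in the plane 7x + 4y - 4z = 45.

n = (7, 4, -4), |n|² = 81, n·Q − 45 = -36, so t = -36/81 = -4/9.
Foot F = Q − (-4/9)·n = (235/9, -164/9, 146/9); the reflection is 2F − Q = (263/9, -148/9, 130/9).

(263/9, -148/9, 130/9)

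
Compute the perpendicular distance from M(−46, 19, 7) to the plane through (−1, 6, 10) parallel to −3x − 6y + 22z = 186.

Parallel planes share the normal n = (−3, −6, 22); since (−1, 6, 10) lies on the plane, its equation is −3x − 6y + 22z = 187.
n = (−3, −6, 22); n·P − 187 = -9; |n| = 23; distance = 9/23.

9/23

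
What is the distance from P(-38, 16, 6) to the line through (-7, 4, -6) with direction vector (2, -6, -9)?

Direction vector d = (2, -6, -9).
AP = (-31, 12, 12); AP·d = -242, |AP|² = 1249, |d|² = 121.
distance² = |AP|² − (AP·d)²/|d|² = 1249 − 58564/121 = 765, so the distance is 3√85.

3√85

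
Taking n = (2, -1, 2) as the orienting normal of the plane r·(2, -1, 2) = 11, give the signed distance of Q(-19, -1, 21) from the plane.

-2

n·Q − 11 = -6.
|n| = 3, so the signed distance is -6/3 = -2.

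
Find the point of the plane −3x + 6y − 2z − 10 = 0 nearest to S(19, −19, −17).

The perpendicular from S has direction n = (−3, 6, −2): r = (19, −19, −17) + μ(−3, 6, −2).
Substitute into the plane: n·(S + μn) = 10 gives -137 + 49μ = 10, so μ = 3.
Foot = (19, −19, −17) + 3·(−3, 6, −2) = (10, −1, −23).

(10, -1, -23)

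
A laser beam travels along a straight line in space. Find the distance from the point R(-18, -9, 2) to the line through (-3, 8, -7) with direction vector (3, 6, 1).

√181

Direction vector d = (3, 6, 1).
AP = (-15, -17, 9); AP·d = -138, |AP|² = 595, |d|² = 46.
distance² = |AP|² − (AP·d)²/|d|² = 595 − 19044/46 = 181, so the distance is √181.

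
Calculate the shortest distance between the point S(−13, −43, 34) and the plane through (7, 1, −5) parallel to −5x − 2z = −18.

22/√29

Parallel planes share the normal n = (−5, 0, −2); since (7, 1, −5) lies on the plane, its equation is −5x − 2z = -25.
n = (−5, 0, −2); n·P − (-25) = 22; |n| = √29; distance = 22/√29.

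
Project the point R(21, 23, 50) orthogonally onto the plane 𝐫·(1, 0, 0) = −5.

The perpendicular from R has direction n = (1, 0, 0): r = (21, 23, 50) + t(1, 0, 0).
Substitute into the plane: n·(R + tn) = -5 gives 21 + 1t = -5, so t = -26.
Foot = (21, 23, 50) + (-26)·(1, 0, 0) = (−5, 23, 50).

(-5, 23, 50)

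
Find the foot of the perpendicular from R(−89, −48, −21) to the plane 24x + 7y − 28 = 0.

(7, -20, -21)

n = (24, 7, 0), |n|² = 625, and n·R − 28 = -2500.
t = -2500/625 = -4, so the foot is R − t·n = (−89, −48, −21) − (-4)·(24, 7, 0) = (7, −20, −21).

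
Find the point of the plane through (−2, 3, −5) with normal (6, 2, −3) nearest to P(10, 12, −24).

(-8, 6, -15)

n = (6, 2, −3), |n|² = 49, and n·P − 9 = 147.
t = 147/49 = 3, so the foot is P − t·n = (10, 12, −24) − 3·(6, 2, −3) = (−8, 6, −15).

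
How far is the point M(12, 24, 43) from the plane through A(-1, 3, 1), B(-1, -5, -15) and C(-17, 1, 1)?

13/9

AB = (0, -8, -16) and AC = (-16, -2, 0), so a normal is n = AB × AC = (-32, 256, -128).
Then n·(12, 24, 43) - 672 = -416.
|n| = √(1024 + 65536 + 16384) = 288, so the distance is |-416|/288 = 13/9.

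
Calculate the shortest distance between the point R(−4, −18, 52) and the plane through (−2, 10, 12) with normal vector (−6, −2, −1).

The plane has equation n·(r − (−2, 10, 12)) = 0, i.e. n·r = -20.
Then n·(−4, −18, 52) − (−20) = 28.
|n| = √(36 + 4 + 1) = √41, so the distance is |28|/√41 = 28/√41.

28√41/41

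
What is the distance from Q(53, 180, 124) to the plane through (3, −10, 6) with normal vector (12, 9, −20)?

The plane has equation n·(r − (3, −10, 6)) = 0, i.e. n·r = -174.
n = (12, 9, −20); n·P − (-174) = -50; |n| = 25; distance = 50/25 = 2.

2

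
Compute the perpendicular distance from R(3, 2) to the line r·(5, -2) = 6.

5/√29

d = |5·3 + (-2)·2 − 6| / √(25 + 4) = |5|/√29 = 5√29/29.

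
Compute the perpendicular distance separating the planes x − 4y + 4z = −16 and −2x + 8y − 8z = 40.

Divide the second equation by -2 to match normals: x − 4y + 4z = -20.
Both planes have normal n = (1, −4, 4), |n| = √33. Any point on the first plane is at distance |(-20) − (-16)|/|n| = 4/√33 = 4√33/33 from the second.

4/√33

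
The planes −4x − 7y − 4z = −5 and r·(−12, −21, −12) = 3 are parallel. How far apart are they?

2/3

Divide the second equation by 3 to match normals: −4x − 7y − 4z = 1.
With common normal n = (−4, −7, −4) (|n| = 9), the distance is |(-5) − 1|/|n| = 6/9 = 2/3.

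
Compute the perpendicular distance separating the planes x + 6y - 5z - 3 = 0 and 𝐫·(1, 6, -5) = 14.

11/√62

With common normal n = (1, 6, -5) (|n| = √62), the distance is |3 − 14|/|n| = 11/√62 = 11√62/62.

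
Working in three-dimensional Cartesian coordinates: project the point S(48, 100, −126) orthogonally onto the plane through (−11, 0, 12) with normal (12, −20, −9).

(1224/25, 492/5, -3168/25)

n = (12, −20, −9), |n|² = 625, and n·S − (-240) = -50.
t = -50/625 = -2/25, so the foot is S − t·n = (48, 100, −126) − (-2/25)·(12, −20, −9) = (1224/25, 492/5, −3168/25).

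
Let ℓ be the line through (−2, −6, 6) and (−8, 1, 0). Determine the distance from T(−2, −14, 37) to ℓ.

A direction vector is d = (−6, 7, −6).
AP = (0, −8, 31), and AP × d = (−169, −186, −48).
|AP × d|² = 65461 and |d|² = 121, so the distance is √(65461/121) = √541.

√541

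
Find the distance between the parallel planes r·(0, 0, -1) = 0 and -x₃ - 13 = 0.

Both planes have normal n = (0, 0, -1), |n| = 1. Any point on the first plane is at distance |13 − 0|/|n| = 13/1 = 13 from the second.

13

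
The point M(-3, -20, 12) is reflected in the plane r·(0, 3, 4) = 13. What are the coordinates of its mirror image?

n = (0, 3, 4), |n|² = 25, n·M − 13 = -25, so t = -25/25 = -1.
Foot F = M − (-1)·n = (-3, -17, 16); the reflection is 2F − M = (-3, -14, 20).

(-3, -14, 20)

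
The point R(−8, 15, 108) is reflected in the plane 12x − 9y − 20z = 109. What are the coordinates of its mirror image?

n = (12, −9, −20), |n|² = 625, n·R − 109 = -2500, so t = -2500/625 = -4.
Foot F = R − (-4)·n = (40, −21, 28); the reflection is 2F − R = (88, −57, −52).

(88, -57, -52)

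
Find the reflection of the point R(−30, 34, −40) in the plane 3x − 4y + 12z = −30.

n = (3, −4, 12), |n|² = 169, n·R − (-30) = -676, so t = -676/169 = -4.
Foot F = R − (-4)·n = (−18, 18, 8); the reflection is 2F − R = (−6, 2, 56).

(-6, 2, 56)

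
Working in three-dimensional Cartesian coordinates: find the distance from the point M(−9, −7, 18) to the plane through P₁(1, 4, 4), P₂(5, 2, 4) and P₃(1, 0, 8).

P₁P₂ = (4, −2, 0) and P₁P₃ = (0, −4, 4), so a normal is n = P₁P₂ × P₁P₃ = (−8, −16, −16).
Then n·(−9, −7, 18) − (−136) = 32.
|n| = √(64 + 256 + 256) = 24, so the distance is |32|/24 = 4/3.

4/3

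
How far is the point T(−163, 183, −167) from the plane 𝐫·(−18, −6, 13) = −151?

Normal vector n = (−18, −6, 13), and n·(−163, 183, −167) − (−151) = −184.
|n| = √(324 + 36 + 169) = 23, so the distance is |-184|/23 = 8.

8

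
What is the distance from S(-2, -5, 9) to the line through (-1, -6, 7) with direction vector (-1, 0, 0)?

Direction vector d = (-1, 0, 0).
AP = (-1, 1, 2), and AP × d = (0, -2, 1).
|AP × d|² = 5 and |d|² = 1, so the distance is √5.

√5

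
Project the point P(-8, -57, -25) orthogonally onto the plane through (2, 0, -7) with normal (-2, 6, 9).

The perpendicular from P has direction n = (-2, 6, 9): r = (-8, -57, -25) + t(-2, 6, 9).
Substitute into the plane: n·(P + tn) = -67 gives -551 + 121t = -67, so t = 4.
Foot = (-8, -57, -25) + 4·(-2, 6, 9) = (-16, -33, 11).

(-16, -33, 11)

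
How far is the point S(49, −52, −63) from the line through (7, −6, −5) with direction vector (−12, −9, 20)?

2√1186

Direction vector d = (−12, −9, 20).
AP = (42, −46, −58); AP·d = -1250, |AP|² = 7244, |d|² = 625.
distance² = |AP|² − (AP·d)²/|d|² = 7244 − 1562500/625 = 4744, so the distance is 2√1186.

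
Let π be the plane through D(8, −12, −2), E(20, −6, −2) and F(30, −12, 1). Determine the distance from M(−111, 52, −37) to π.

29/23

DE = (12, 6, 0) and DF = (22, 0, 3), so a normal is n = DE × DF = (18, −36, −132).
Then n·(−111, 52, −37) − 840 = 174.
|n| = √(324 + 1296 + 17424) = 138, so the distance is |174|/138 = 29/23.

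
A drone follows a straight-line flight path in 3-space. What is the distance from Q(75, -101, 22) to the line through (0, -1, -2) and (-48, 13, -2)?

3√689

A direction vector is d = (-48, 14, 0).
AP = (75, -100, 24), and AP × d = (-336, -1152, -3750).
|AP × d|² = 15502500 and |d|² = 2500, so the distance is √(15502500/2500) = √6201 = 3√689.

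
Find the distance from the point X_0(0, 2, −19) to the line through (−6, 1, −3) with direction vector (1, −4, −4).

Direction vector d = (1, −4, −4).
AP = (6, 1, −16); AP·d = 66, |AP|² = 293, |d|² = 33.
distance² = |AP|² − (AP·d)²/|d|² = 293 − 4356/33 = 161, so the distance is √161.

√161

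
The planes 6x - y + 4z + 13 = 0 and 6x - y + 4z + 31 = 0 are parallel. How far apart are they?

18√53/53

With common normal n = (6, -1, 4) (|n| = √53), the distance is |(-13) − (-31)|/|n| = 18/√53.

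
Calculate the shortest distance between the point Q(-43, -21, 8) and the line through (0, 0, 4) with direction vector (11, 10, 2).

Direction vector d = (11, 10, 2).
AP = (-43, -21, 4); AP·d = -675, |AP|² = 2306, |d|² = 225.
distance² = |AP|² − (AP·d)²/|d|² = 2306 − 455625/225 = 281, so the distance is √281.

√281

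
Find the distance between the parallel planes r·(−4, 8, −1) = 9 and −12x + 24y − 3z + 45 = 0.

8/3

Divide the second equation by 3 to match normals: −4x + 8y − z = -15.
With common normal n = (−4, 8, −1) (|n| = 9), the distance is |9 − (-15)|/|n| = 24/9 = 8/3.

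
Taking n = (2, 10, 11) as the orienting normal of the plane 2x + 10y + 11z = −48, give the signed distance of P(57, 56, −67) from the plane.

-1

n·P − (-48) = -15.
|n| = 15, so the signed distance is -15/15 = -1.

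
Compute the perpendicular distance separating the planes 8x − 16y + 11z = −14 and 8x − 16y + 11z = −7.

1/3

Both planes have normal n = (8, −16, 11), |n| = 21. Any point on the first plane is at distance |(-7) − (-14)|/|n| = 7/21 = 1/3 from the second.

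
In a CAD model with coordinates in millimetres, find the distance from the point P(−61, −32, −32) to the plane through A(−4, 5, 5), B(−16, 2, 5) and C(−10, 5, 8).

AB = (−12, −3, 0) and AC = (−6, 0, 3), so a normal is n = AB × AC = (−9, 36, −18).
Then n·(−61, −32, −32) − 126 = −153.
|n| = √(81 + 1296 + 324) = 9√21, so the distance is |-153|/(9√21) = 17/√21.

17/√21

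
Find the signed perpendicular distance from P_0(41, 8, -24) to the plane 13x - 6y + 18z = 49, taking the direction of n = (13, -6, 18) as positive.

4/23

n·P_0 − 49 = 4.
|n| = 23, so the signed distance is 4/23.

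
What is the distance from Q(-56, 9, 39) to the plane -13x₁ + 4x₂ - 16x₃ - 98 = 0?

d = |(-13)·(-56) + 4·9 + (-16)·39 − 98| / √(169 + 16 + 256) = |42| / 21 = 2.

2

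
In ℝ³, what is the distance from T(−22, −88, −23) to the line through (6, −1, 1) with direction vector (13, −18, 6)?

3√757

Direction vector d = (13, −18, 6).
AP = (−28, −87, −24); AP·d = 1058, |AP|² = 8929, |d|² = 529.
distance² = |AP|² − (AP·d)²/|d|² = 8929 − 1119364/529 = 6813, so the distance is 3√757.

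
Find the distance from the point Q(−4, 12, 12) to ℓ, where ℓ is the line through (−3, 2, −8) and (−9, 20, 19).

√17

A direction vector is d = (−6, 18, 27).
AP = (−1, 10, 20), and AP × d = (−90, −93, 42).
|AP × d|² = 18513 and |d|² = 1089, so the distance is √(18513/1089) = √17.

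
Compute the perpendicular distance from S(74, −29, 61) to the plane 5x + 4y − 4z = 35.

25√57/57

Normal vector n = (5, 4, −4), and n·(74, −29, 61) − 35 = −25.
|n| = √(25 + 16 + 16) = √57, so the distance is |-25|/√57 = 25/√57.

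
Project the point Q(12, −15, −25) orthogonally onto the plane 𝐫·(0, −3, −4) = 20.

(12, 0, -5)

The perpendicular from Q has direction n = (0, −3, −4): r = (12, −15, −25) + λ(0, −3, −4).
Substitute into the plane: n·(Q + λn) = 20 gives 145 + 25λ = 20, so λ = -5.
Foot = (12, −15, −25) + (-5)·(0, −3, −4) = (12, 0, −5).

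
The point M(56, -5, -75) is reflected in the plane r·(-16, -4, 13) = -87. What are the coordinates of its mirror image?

(-72, -37, 29)

n = (-16, -4, 13), |n|² = 441, n·M − (-87) = -1764, so t = -1764/441 = -4.
Foot F = M − (-4)·n = (-8, -21, -23); the reflection is 2F − M = (-72, -37, 29).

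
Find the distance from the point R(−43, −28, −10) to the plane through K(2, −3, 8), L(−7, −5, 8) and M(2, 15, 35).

KL = (−9, −2, 0) and KM = (0, 18, 27), so a normal is n = KL × KM = (−54, 243, −162).
d = |(-54)·(-43) + 243·(-28) + (-162)·(-10) − (-2133)| / √(2916 + 59049 + 26244) = |-729| / 297 = 27/11.

27/11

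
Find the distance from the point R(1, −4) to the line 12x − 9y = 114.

22/5

d = |12·1 + (-9)·(-4) − 114| / √(144 + 81) = |-66|/15 = 22/5.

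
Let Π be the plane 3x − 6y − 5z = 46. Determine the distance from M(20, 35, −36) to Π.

16/√70

d = |3·20 + (-6)·35 + (-5)·(-36) − 46| / √(9 + 36 + 25) = |-16| / √70 = 8√70/35.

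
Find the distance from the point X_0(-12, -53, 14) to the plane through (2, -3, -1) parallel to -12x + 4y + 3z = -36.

Parallel planes share the normal n = (-12, 4, 3); since (2, -3, -1) lies on the plane, its equation is -12x + 4y + 3z = -39.
n = (-12, 4, 3); n·P − (-39) = 13; |n| = 13; distance = 13/13 = 1.

1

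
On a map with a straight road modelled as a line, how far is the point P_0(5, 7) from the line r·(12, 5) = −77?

The normal to the line is n = (12, 5) with |n| = 13.
|n·P_0 − (-77)| = |95 − (-77)| = 172, so the distance is 172/13.

172/13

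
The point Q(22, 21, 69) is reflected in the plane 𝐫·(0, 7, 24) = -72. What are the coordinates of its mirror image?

(22, -21, -75)

n = (0, 7, 24), |n|² = 625, n·Q − (-72) = 1875, so t = 1875/625 = 3.
Foot F = Q − 3·n = (22, 0, -3); the reflection is 2F − Q = (22, -21, -75).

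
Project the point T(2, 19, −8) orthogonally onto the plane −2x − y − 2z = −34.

(8, 22, -2)

The perpendicular from T has direction n = (−2, −1, −2): r = (2, 19, −8) + μ(−2, −1, −2).
Substitute into the plane: n·(T + μn) = -34 gives -7 + 9μ = -34, so μ = -3.
Foot = (2, 19, −8) + (-3)·(−2, −1, −2) = (8, 22, −2).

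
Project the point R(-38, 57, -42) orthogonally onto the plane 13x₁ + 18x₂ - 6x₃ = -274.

(-64, 21, -30)

n = (13, 18, -6), |n|² = 529, and n·R − (-274) = 1058.
t = 1058/529 = 2, so the foot is R − t·n = (-38, 57, -42) − 2·(13, 18, -6) = (-64, 21, -30).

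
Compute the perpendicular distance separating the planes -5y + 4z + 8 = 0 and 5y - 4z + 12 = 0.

Divide the second equation by -1 to match normals: -5y + 4z = 12.
With common normal n = (0, -5, 4) (|n| = √41), the distance is |(-8) − 12|/|n| = 20/√41 = 20√41/41.

20/√41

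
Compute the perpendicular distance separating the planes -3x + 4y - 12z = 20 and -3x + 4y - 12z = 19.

With common normal n = (-3, 4, -12) (|n| = 13), the distance is |20 − 19|/|n| = 1/13.

1/13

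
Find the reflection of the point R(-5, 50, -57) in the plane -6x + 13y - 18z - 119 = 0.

n = (-6, 13, -18), |n|² = 529, n·R − 119 = 1587, so t = 1587/529 = 3.
Foot F = R − 3·n = (13, 11, -3); the reflection is 2F − R = (31, -28, 51).

(31, -28, 51)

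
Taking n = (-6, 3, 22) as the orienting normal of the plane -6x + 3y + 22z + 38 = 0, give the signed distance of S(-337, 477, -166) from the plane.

n·S − (-38) = -161.
|n| = 23, so the signed distance is -161/23 = -7.

-7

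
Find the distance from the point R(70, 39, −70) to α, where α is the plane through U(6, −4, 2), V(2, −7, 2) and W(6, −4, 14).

4

UV = (−4, −3, 0) and UW = (0, 0, 12), so a normal is n = UV × UW = (−36, 48, 0).
Then n·(70, 39, −70) − (−408) = −240.
|n| = √(1296 + 2304 + 0) = 60, so the distance is |-240|/60 = 4.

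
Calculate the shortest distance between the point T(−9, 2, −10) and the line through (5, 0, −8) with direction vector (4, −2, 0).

2√6

Direction vector d = (4, −2, 0).
AP = (−14, 2, −2), and AP × d = (−4, −8, 20).
|AP × d|² = 480 and |d|² = 20, so the distance is √(480/20) = √24 = 2√6.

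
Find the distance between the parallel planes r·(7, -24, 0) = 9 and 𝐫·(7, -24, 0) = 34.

1

With common normal n = (7, -24, 0) (|n| = 25), the distance is |9 − 34|/|n| = 25/25 = 1.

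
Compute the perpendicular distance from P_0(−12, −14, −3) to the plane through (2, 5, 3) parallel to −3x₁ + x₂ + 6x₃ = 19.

13√46/46

Parallel planes share the normal n = (−3, 1, 6); since (2, 5, 3) lies on the plane, its equation is −3x₁ + x₂ + 6x₃ = 17.
d = |(-3)·(-12) + 1·(-14) + 6·(-3) − 17| / √(9 + 1 + 36) = |-13| / √46 = 13/√46.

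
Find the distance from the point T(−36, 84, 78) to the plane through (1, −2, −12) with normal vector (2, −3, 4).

28√29/29

The plane has equation n·(r − (1, −2, −12)) = 0, i.e. n·r = -40.
Then n·(−36, 84, 78) − (−40) = 28.
|n| = √(4 + 9 + 16) = √29, so the distance is |28|/√29 = 28√29/29.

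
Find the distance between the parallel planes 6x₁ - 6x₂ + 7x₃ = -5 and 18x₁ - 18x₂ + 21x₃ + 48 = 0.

Divide the second equation by 3 to match normals: 6x₁ - 6x₂ + 7x₃ = -16.
With common normal n = (6, -6, 7) (|n| = 11), the distance is |(-5) − (-16)|/|n| = 11/11 = 1.

1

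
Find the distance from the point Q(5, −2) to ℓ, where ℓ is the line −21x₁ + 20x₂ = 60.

205/29

The normal to the line is n = (−21, 20) with |n| = 29.
|n·Q − 60| = |-145 − 60| = 205, so the distance is 205/29.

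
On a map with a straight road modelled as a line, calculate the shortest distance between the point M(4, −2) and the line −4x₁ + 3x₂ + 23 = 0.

1/5

d = |(-4)·4 + 3·(-2) − (-23)| / √(16 + 9) = |1|/5 = 1/5.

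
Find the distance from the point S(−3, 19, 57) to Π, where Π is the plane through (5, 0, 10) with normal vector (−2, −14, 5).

1

The plane has equation n·(r − (5, 0, 10)) = 0, i.e. n·r = 40.
Then n·(−3, 19, 57) − 40 = −15.
|n| = √(4 + 196 + 25) = 15, so the distance is |-15|/15 = 1.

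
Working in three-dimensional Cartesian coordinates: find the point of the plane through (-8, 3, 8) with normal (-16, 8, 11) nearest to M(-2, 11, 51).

n = (-16, 8, 11), |n|² = 441, and n·M − 240 = 441.
t = 441/441 = 1, so the foot is M − t·n = (-2, 11, 51) − 1·(-16, 8, 11) = (14, 3, 40).

(14, 3, 40)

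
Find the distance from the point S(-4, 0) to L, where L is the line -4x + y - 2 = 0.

14/√17

d = |(-4)·(-4) + 1·0 − 2| / √(16 + 1) = |14|/√17 = 14/√17.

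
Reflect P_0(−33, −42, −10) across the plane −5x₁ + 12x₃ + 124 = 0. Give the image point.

n = (−5, 0, 12), |n|² = 169, n·P_0 − (-124) = 169, so t = 169/169 = 1.
Foot F = P_0 − 1·n = (−28, −42, −22); the reflection is 2F − P_0 = (−23, −42, −34).

(-23, -42, -34)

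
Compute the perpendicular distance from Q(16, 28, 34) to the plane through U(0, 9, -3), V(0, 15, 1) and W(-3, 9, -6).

25/√22

UV = (0, 6, 4) and UW = (-3, 0, -3), so a normal is n = UV × UW = (-18, -12, 18).
Then n·(16, 28, 34) - (-162) = 150.
|n| = √(324 + 144 + 324) = 6√22, so the distance is |150|/(6√22) = 25√22/22.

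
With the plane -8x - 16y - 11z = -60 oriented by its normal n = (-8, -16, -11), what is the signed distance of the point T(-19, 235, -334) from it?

6

n·T − (-60) = 126.
|n| = 21, so the signed distance is 126/21 = 6.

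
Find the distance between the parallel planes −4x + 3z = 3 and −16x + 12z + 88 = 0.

5

Divide the second equation by 4 to match normals: −4x + 3z = -22.
Both planes have normal n = (−4, 0, 3), |n| = 5. Any point on the first plane is at distance |(-22) − 3|/|n| = 25/5 = 5 from the second.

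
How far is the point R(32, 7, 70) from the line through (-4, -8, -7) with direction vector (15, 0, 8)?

3√314

Direction vector d = (15, 0, 8).
AP = (36, 15, 77); AP·d = 1156, |AP|² = 7450, |d|² = 289.
distance² = |AP|² − (AP·d)²/|d|² = 7450 − 1336336/289 = 2826, so the distance is 3√314.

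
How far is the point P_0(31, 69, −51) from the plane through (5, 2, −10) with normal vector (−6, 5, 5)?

The plane has equation n·(r − (5, 2, −10)) = 0, i.e. n·r = -70.
Then n·(31, 69, −51) − (−70) = −26.
|n| = √(36 + 25 + 25) = √86, so the distance is |-26|/√86 = 26/√86.

26/√86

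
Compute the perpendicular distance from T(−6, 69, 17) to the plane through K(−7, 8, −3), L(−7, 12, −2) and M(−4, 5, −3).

3√2

KL = (0, 4, 1) and KM = (3, −3, 0), so a normal is n = KL × KM = (3, 3, −12).
d = |3·(-6) + 3·69 + (-12)·17 − 39| / √(9 + 9 + 144) = |-54| / (9√2) = 3√2.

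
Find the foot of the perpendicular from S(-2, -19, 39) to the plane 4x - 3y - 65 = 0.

n = (4, -3, 0), |n|² = 25, and n·S − 65 = -16.
t = -16/25, so the foot is S − t·n = (-2, -19, 39) − (-16/25)·(4, -3, 0) = (14/25, -523/25, 39).

(14/25, -523/25, 39)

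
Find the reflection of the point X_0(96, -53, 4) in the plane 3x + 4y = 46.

(444/5, -313/5, 4)

With n = (3, 4, 0), the signed offset is (n·X_0 − 46)/|n|² = 30/25 = 6/5.
X_0' = X_0 − 2t·n = (96, -53, 4) − (12/5)·(3, 4, 0) = (444/5, -313/5, 4).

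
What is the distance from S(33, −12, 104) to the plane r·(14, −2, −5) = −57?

n = (14, −2, −5); n·P − (-57) = 23; |n| = 15; distance = 23/15.

23/15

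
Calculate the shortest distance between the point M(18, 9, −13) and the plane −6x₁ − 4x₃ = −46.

5/√13

d = |(-6)·18 + (-4)·(-13) − (-46)| / √(36 + 0 + 16) = |-10| / (2√13) = 5/√13.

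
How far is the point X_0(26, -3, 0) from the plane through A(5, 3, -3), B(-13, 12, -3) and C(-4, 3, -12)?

√6

AB = (-18, 9, 0) and AC = (-9, 0, -9), so a normal is n = AB × AC = (-81, -162, 81).
Then n·(26, -3, 0) - (-1134) = -486.
|n| = √(6561 + 26244 + 6561) = 81√6, so the distance is |-486|/(81√6) = √6.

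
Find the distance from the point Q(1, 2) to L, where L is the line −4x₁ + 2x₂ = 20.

2√5

d = |(-4)·1 + 2·2 − 20| / √(16 + 4) = |-20|/(2√5) = 2√5.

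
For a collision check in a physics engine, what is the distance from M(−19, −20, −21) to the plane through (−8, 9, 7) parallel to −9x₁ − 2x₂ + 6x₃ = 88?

Parallel planes share the normal n = (−9, −2, 6); since (−8, 9, 7) lies on the plane, its equation is −9x₁ − 2x₂ + 6x₃ = 96.
d = |(-9)·(-19) + (-2)·(-20) + 6·(-21) − 96| / √(81 + 4 + 36) = |-11| / 11 = 1.

1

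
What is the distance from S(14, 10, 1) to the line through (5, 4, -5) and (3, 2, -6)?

3

A direction vector is d = (-2, -2, -1).
AP = (9, 6, 6), and AP × d = (6, -3, -6).
|AP × d|² = 81 and |d|² = 9, so the distance is √(81/9) = √9 = 3.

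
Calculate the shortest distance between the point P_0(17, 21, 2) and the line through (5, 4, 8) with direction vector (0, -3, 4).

Direction vector d = (0, -3, 4).
AP = (12, 17, -6), and AP × d = (50, -48, -36).
|AP × d|² = 6100 and |d|² = 25, so the distance is √(6100/25) = √244 = 2√61.

2√61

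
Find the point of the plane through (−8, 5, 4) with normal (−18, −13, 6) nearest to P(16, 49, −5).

The perpendicular from P has direction n = (−18, −13, 6): r = (16, 49, −5) + λ(−18, −13, 6).
Substitute into the plane: n·(P + λn) = 103 gives -955 + 529λ = 103, so λ = 2.
Foot = (16, 49, −5) + 2·(−18, −13, 6) = (−20, 23, 7).

(-20, 23, 7)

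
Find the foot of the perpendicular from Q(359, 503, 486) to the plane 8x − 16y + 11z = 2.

(7475/21, 10691/21, 10118/21)

n = (8, −16, 11), |n|² = 441, and n·Q − 2 = 168.
t = 168/441 = 8/21, so the foot is Q − t·n = (359, 503, 486) − (8/21)·(8, −16, 11) = (7475/21, 10691/21, 10118/21).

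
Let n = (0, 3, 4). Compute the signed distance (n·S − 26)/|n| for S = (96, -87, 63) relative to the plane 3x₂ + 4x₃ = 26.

-7

n·S − 26 = -35.
|n| = 5, so the signed distance is -35/5 = -7.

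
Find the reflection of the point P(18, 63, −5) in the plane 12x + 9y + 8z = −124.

With n = (12, 9, 8), the signed offset is (n·P − (-124))/|n|² = 867/289 = 3.
P' = P − 2t·n = (18, 63, −5) − 6·(12, 9, 8) = (−54, 9, −53).

(-54, 9, -53)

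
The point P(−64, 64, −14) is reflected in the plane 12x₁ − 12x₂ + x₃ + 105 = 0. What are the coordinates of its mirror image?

(56, -56, -4)

With n = (12, −12, 1), the signed offset is (n·P − (-105))/|n|² = -1445/289 = -5.
P' = P − 2t·n = (−64, 64, −14) − (-10)·(12, −12, 1) = (56, −56, −4).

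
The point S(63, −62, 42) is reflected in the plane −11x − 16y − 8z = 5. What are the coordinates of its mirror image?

With n = (−11, −16, −8), the signed offset is (n·S − 5)/|n|² = -42/441 = -2/21.
S' = S − 2t·n = (63, −62, 42) − (-4/21)·(−11, −16, −8) = (1279/21, −1366/21, 850/21).

(1279/21, -1366/21, 850/21)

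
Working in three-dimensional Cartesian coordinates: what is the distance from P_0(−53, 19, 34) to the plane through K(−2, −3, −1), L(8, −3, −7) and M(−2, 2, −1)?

11√34/17

KL = (10, 0, −6) and KM = (0, 5, 0), so a normal is n = KL × KM = (30, 0, 50).
Then n·(−53, 19, 34) − (−110) = 220.
|n| = √(900 + 0 + 2500) = 10√34, so the distance is |220|/(10√34) = 22/√34.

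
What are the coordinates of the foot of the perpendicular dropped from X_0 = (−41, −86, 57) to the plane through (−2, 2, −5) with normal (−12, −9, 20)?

n = (−12, −9, 20), |n|² = 625, and n·X_0 − (-94) = 2500.
t = 2500/625 = 4, so the foot is X_0 − t·n = (−41, −86, 57) − 4·(−12, −9, 20) = (7, −50, −23).

(7, -50, -23)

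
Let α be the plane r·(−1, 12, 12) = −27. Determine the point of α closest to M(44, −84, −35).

The perpendicular from M has direction n = (−1, 12, 12): r = (44, −84, −35) + μ(−1, 12, 12).
Substitute into the plane: n·(M + μn) = -27 gives -1472 + 289μ = -27, so μ = 5.
Foot = (44, −84, −35) + 5·(−1, 12, 12) = (39, −24, 25).

(39, -24, 25)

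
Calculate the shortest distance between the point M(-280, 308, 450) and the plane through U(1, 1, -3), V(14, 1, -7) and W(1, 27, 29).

7

UV = (13, 0, -4) and UW = (0, 26, 32), so a normal is n = UV × UW = (104, -416, 338).
d = |104·(-280) + (-416)·308 + 338·450 − (-1326)| / √(10816 + 173056 + 114244) = |-3822| / 546 = 7.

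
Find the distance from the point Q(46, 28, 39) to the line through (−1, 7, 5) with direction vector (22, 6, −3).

Direction vector d = (22, 6, −3).
AP = (47, 21, 34); AP·d = 1058, |AP|² = 3806, |d|² = 529.
distance² = |AP|² − (AP·d)²/|d|² = 3806 − 1119364/529 = 1690, so the distance is 13√10.

13√10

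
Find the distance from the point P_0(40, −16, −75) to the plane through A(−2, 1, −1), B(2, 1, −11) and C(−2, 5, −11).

AB = (4, 0, −10) and AC = (0, 4, −10), so a normal is n = AB × AC = (40, 40, 16).
Then n·(40, −16, −75) − (−56) = −184.
|n| = √(1600 + 1600 + 256) = 24√6, so the distance is |-184|/(24√6) = 23/(3√6).

23√6/18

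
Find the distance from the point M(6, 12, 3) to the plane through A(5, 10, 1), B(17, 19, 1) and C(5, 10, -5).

AB = (12, 9, 0) and AC = (0, 0, -6), so a normal is n = AB × AC = (-54, 72, 0).
Then n·(6, 12, 3) - 450 = 90.
|n| = √(2916 + 5184 + 0) = 90, so the distance is |90|/90 = 1.

1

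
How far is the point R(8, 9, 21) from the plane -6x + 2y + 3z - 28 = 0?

Normal vector n = (-6, 2, 3), and n·(8, 9, 21) - 28 = 5.
|n| = √(36 + 4 + 9) = 7, so the distance is |5|/7 = 5/7.

5/7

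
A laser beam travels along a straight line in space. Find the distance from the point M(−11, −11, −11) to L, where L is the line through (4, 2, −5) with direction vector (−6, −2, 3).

Direction vector d = (−6, −2, 3).
AP = (−15, −13, −6), and AP × d = (−51, 81, −48).
|AP × d|² = 11466 and |d|² = 49, so the distance is √(11466/49) = √234 = 3√26.

3√26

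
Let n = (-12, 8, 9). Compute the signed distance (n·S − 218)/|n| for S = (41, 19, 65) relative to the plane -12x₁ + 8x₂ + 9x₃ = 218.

n·S − 218 = 27.
|n| = 17, so the signed distance is 27/17.

27/17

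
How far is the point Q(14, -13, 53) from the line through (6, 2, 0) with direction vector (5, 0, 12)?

√394

Direction vector d = (5, 0, 12).
AP = (8, -15, 53), and AP × d = (-180, 169, 75).
|AP × d|² = 66586 and |d|² = 169, so the distance is √(66586/169) = √394.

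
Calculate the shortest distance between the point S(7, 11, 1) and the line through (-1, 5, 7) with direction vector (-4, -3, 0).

6

Direction vector d = (-4, -3, 0).
AP = (8, 6, -6); AP·d = -50, |AP|² = 136, |d|² = 25.
distance² = |AP|² − (AP·d)²/|d|² = 136 − 2500/25 = 36, so the distance is 6.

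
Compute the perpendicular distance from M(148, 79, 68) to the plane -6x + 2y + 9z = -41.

7

d = |(-6)·148 + 2·79 + 9·68 − (-41)| / √(36 + 4 + 81) = |-77| / 11 = 7.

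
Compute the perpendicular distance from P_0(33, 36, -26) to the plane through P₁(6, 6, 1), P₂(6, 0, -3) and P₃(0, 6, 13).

P₁P₂ = (0, -6, -4) and P₁P₃ = (-6, 0, 12), so a normal is n = P₁P₂ × P₁P₃ = (-72, 24, -36).
Then n·(33, 36, -26) - (-324) = -252.
|n| = √(5184 + 576 + 1296) = 84, so the distance is |-252|/84 = 3.

3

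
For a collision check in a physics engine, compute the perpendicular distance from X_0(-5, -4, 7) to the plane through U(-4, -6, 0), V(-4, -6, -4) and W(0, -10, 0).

1/√2

UV = (0, 0, -4) and UW = (4, -4, 0), so a normal is n = UV × UW = (-16, -16, 0).
Then n·(-5, -4, 7) - 160 = -16.
|n| = √(256 + 256 + 0) = 16√2, so the distance is |-16|/(16√2) = 1/√2.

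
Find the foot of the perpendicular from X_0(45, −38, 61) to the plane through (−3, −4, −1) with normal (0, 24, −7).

(45, 10, 47)

The perpendicular from X_0 has direction n = (0, 24, −7): r = (45, −38, 61) + μ(0, 24, −7).
Substitute into the plane: n·(X_0 + μn) = -89 gives -1339 + 625μ = -89, so μ = 2.
Foot = (45, −38, 61) + 2·(0, 24, −7) = (45, 10, 47).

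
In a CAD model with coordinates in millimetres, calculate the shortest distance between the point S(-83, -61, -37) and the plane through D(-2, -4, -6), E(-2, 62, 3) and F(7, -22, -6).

25/23

DE = (0, 66, 9) and DF = (9, -18, 0), so a normal is n = DE × DF = (162, 81, -594).
n = (162, 81, -594); n·P − 2916 = 675; |n| = 621; distance = 675/621 = 25/23.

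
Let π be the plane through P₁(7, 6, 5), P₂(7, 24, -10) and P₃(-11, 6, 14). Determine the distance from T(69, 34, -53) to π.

P₁P₂ = (0, 18, -15) and P₁P₃ = (-18, 0, 9), so a normal is n = P₁P₂ × P₁P₃ = (162, 270, 324).
d = |162·69 + 270·34 + 324·(-53) − 4374| / √(26244 + 72900 + 104976) = |-1188| / (54√70) = 11√70/35.

22/√70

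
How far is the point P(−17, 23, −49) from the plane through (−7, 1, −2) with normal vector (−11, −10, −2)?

The plane has equation n·(r − (−7, 1, −2)) = 0, i.e. n·r = 71.
n = (−11, −10, −2); n·P − 71 = -16; |n| = 15; distance = 16/15.

16/15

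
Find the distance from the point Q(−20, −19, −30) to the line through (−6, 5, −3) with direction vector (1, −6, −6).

3√37

Direction vector d = (1, −6, −6).
AP = (−14, −24, −27); AP·d = 292, |AP|² = 1501, |d|² = 73.
distance² = |AP|² − (AP·d)²/|d|² = 1501 − 85264/73 = 333, so the distance is 3√37.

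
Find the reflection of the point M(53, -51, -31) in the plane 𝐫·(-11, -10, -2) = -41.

(839/15, -145/3, -457/15)

n = (-11, -10, -2), |n|² = 225, n·M − (-41) = 30, so t = 30/225 = 2/15.
Foot F = M − (2/15)·n = (817/15, -149/3, -461/15); the reflection is 2F − M = (839/15, -145/3, -457/15).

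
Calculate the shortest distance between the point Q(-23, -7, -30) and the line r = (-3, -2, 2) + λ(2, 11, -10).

6√34

Direction vector d = (2, 11, -10).
AP = (-20, -5, -32), and AP × d = (402, -264, -210).
|AP × d|² = 275400 and |d|² = 225, so the distance is √(275400/225) = √1224 = 6√34.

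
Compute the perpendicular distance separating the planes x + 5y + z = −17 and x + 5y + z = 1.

2√3

With common normal n = (1, 5, 1) (|n| = 3√3), the distance is |(-17) − 1|/|n| = 18/(3√3) = 2√3.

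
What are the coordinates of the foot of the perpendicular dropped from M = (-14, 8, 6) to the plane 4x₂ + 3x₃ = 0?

n = (0, 4, 3), |n|² = 25, and n·M − 0 = 50.
t = 50/25 = 2, so the foot is M − t·n = (-14, 8, 6) − 2·(0, 4, 3) = (-14, 0, 0).

(-14, 0, 0)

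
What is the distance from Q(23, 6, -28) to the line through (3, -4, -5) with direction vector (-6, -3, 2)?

Direction vector d = (-6, -3, 2).
AP = (20, 10, -23); AP·d = -196, |AP|² = 1029, |d|² = 49.
distance² = |AP|² − (AP·d)²/|d|² = 1029 − 38416/49 = 245, so the distance is 7√5.

7√5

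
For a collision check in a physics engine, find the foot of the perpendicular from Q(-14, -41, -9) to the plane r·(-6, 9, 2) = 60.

n = (-6, 9, 2), |n|² = 121, and n·Q − 60 = -363.
t = -363/121 = -3, so the foot is Q − t·n = (-14, -41, -9) − (-3)·(-6, 9, 2) = (-32, -14, -3).

(-32, -14, -3)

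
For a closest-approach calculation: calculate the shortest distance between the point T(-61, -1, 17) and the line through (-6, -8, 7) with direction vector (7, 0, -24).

Direction vector d = (7, 0, -24).
AP = (-55, 7, 10), and AP × d = (-168, -1250, -49).
|AP × d|² = 1593125 and |d|² = 625, so the distance is √(1593125/625) = √2549.

√2549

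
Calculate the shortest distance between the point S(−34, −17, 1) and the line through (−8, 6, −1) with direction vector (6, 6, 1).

Direction vector d = (6, 6, 1).
AP = (−26, −23, 2); AP·d = -292, |AP|² = 1209, |d|² = 73.
distance² = |AP|² − (AP·d)²/|d|² = 1209 − 85264/73 = 41, so the distance is √41.

√41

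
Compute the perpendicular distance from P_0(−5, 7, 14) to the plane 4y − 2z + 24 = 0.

12/√5

Normal vector n = (0, 4, −2), and n·(−5, 7, 14) − (−24) = 24.
|n| = √(0 + 16 + 4) = 2√5, so the distance is |24|/(2√5) = 12/√5.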